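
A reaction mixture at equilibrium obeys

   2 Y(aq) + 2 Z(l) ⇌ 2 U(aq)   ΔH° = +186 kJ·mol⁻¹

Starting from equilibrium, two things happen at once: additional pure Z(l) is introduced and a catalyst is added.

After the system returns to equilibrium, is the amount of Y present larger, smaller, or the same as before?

Z is a pure liquid; its activity is 1 regardless of amount, so Q is unaffected — no shift from this change.
A catalyst speeds both forward and reverse rates equally; it changes neither Q nor K — no shift from this change.
No net shift occurs, so the amount of Y is unchanged.

unchanged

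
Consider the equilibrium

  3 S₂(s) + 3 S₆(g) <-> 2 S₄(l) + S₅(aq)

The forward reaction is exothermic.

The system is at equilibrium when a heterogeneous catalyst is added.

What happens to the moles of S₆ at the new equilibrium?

A catalyst speeds both forward and reverse rates equally; it changes neither Q nor K — no shift from this change.
No net shift occurs, so the amount of S₆ is unchanged.

unchanged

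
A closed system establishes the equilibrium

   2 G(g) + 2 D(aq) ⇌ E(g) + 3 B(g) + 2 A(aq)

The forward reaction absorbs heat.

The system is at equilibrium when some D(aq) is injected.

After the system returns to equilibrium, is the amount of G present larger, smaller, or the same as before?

Adding D (aq), a reactant, drives the reaction to the right.
The net shift is to the right. G is a reactant, so its amount decreases.

decreases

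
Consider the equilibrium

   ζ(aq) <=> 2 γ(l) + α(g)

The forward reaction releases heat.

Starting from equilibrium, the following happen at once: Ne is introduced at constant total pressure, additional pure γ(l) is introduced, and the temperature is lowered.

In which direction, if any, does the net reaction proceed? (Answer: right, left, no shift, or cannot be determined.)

Adding inert gas at constant total pressure expands the volume and lowers every reacting partial pressure. With Δn_gas = 1 − 0 = +1, Q moves away from K toward the side with fewer gas moles, so the system shifts toward the side with more gas moles — to the right.
γ is a pure liquid; its activity is 1 regardless of amount, so Q is unaffected — no shift from this change.
The forward reaction is exothermic. Lowering T favours the exothermic direction — shift to the right.
Only the nonzero effect(s) matter; the net shift is to the right.

right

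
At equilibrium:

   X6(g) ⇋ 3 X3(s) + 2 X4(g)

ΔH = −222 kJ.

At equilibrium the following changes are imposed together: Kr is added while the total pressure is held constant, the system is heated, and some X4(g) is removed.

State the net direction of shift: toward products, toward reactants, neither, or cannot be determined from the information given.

cannot be determined

Adding inert gas at constant total pressure expands the volume and lowers every reacting partial pressure. With Δn_gas = 2 − 1 = +1, Q moves away from K toward the side with fewer gas moles, so the system shifts toward the side with more gas moles — to the right.
The forward reaction is exothermic. Raising T favours the endothermic direction — shift to the left.
Removing X4 (g), a product, drives the reaction to the right.
The individual effects push in opposite directions; without quantitative information the net direction cannot be determined.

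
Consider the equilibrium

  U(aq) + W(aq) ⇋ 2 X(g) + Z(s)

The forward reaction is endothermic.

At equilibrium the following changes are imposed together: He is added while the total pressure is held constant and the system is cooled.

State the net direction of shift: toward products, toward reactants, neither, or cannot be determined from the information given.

cannot be determined

Adding inert gas at constant total pressure expands the volume and lowers every reacting partial pressure. With Δn_gas = 2 − 0 = +2, Q moves away from K toward the side with fewer gas moles, so the system shifts toward the side with more gas moles — to the right.
The forward reaction is endothermic. Lowering T favours the exothermic direction — shift to the left.
The individual effects push in opposite directions; without quantitative information the net direction cannot be determined.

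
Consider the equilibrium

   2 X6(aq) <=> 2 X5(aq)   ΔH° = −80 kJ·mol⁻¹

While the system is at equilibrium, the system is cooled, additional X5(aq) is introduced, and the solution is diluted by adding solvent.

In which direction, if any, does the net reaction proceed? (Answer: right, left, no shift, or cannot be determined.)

cannot be determined

The forward reaction is exothermic. Lowering T favours the exothermic direction — shift to the right.
Adding X5 (aq), a product, drives the reaction to the left.
Dilution scales every aqueous concentration by the same factor. Δn_aq = 2 − 2 = 0, so Q is unchanged — no shift.
The individual effects push in opposite directions; without quantitative information the net direction cannot be determined.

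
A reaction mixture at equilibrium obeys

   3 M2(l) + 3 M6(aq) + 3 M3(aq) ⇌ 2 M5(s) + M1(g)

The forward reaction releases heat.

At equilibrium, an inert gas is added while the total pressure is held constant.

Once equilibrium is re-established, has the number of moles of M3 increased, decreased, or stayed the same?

Adding inert gas at constant total pressure expands the volume and lowers every reacting partial pressure. With Δn_gas = 1 − 0 = +1, Q moves away from K toward the side with fewer gas moles, so the system shifts toward the side with more gas moles — to the right.
The net shift is to the right. M3 is a reactant, so its amount decreases.

decreases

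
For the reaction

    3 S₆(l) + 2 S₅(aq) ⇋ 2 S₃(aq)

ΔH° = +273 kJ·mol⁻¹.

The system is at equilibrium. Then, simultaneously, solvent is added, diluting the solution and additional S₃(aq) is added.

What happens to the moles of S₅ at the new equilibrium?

Dilution scales every aqueous concentration by the same factor. Δn_aq = 2 − 2 = 0, so Q is unchanged — no shift.
Adding S₃ (aq), a product, drives the reaction to the left.
The net shift is to the left. S₅ is a reactant, so its amount increases.

increases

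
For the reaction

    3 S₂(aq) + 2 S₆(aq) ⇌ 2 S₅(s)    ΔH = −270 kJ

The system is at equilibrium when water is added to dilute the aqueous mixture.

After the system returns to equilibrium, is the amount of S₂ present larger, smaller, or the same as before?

Dilution lowers every aqueous concentration by the same factor. Δn_aq = 0 − 5 = -5, so the system shifts toward the side with more dissolved moles — to the left.
The net shift is to the left. S₂ is a reactant, so its amount increases.

increases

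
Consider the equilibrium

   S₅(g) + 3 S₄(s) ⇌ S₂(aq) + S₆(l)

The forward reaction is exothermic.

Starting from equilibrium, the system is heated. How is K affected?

decreases

K depends on temperature via the van 't Hoff relation. The forward reaction is exothermic, so raising T decreases K.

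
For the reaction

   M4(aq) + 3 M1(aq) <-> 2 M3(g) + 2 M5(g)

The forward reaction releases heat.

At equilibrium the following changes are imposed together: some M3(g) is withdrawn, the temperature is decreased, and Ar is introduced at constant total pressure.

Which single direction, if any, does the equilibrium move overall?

Removing M3 (g), a product, drives the reaction to the right.
The forward reaction is exothermic. Lowering T favours the exothermic direction — shift to the right.
Adding inert gas at constant total pressure expands the volume and lowers every reacting partial pressure. With Δn_gas = 4 − 0 = +4, Q moves away from K toward the side with fewer gas moles, so the system shifts toward the side with more gas moles — to the right.
All effects act in the same direction — net shift to the right.

right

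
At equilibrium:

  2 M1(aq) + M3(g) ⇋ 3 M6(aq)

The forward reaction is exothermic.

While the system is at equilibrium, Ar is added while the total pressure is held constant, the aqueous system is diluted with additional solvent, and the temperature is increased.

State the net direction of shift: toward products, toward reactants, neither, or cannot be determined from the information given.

cannot be determined

Adding inert gas at constant total pressure expands the volume and lowers every reacting partial pressure. With Δn_gas = 0 − 1 = -1, Q moves away from K toward the side with fewer gas moles, so the system shifts toward the side with more gas moles — to the left.
Dilution lowers every aqueous concentration by the same factor. Δn_aq = 3 − 2 = +1, so the system shifts toward the side with more dissolved moles — to the right.
The forward reaction is exothermic. Raising T favours the endothermic direction — shift to the left.
The individual effects push in opposite directions; without quantitative information the net direction cannot be determined.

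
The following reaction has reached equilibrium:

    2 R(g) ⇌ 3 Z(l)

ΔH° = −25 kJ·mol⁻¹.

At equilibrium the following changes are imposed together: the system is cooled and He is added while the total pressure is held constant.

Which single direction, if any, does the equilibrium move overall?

cannot be determined

The forward reaction is exothermic. Lowering T favours the exothermic direction — shift to the right.
Adding inert gas at constant total pressure expands the volume and lowers every reacting partial pressure. With Δn_gas = 0 − 2 = -2, Q moves away from K toward the side with fewer gas moles, so the system shifts toward the side with more gas moles — to the left.
The individual effects push in opposite directions; without quantitative information the net direction cannot be determined.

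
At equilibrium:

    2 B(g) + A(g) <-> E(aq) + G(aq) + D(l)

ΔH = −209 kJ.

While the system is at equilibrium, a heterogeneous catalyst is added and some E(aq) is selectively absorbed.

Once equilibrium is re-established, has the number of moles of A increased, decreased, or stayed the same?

decreases

A catalyst speeds both forward and reverse rates equally; it changes neither Q nor K — no shift from this change.
Removing E (aq), a product, drives the reaction to the right.
The net shift is to the right. A is a reactant, so its amount decreases.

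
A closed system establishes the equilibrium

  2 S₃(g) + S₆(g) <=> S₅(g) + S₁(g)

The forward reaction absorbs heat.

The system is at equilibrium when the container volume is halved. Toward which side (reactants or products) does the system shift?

right

Gas moles: reactants 3, products 2 (Δn_gas = -1). Compression shifts the system toward the side with fewer moles of gas — to the right.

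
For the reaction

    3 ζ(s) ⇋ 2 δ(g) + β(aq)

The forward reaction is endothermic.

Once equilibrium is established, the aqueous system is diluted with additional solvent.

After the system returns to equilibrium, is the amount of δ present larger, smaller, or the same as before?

Dilution lowers every aqueous concentration by the same factor. Δn_aq = 1 − 0 = +1, so the system shifts toward the side with more dissolved moles — to the right.
The net shift is to the right. δ is a product, so its amount increases.

increases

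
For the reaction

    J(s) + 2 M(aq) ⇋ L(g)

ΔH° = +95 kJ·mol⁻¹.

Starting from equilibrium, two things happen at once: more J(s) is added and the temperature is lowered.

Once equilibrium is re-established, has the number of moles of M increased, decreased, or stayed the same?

J is a pure solid; its activity is 1 regardless of amount, so Q is unaffected — no shift from this change.
The forward reaction is endothermic. Lowering T favours the exothermic direction — shift to the left.
The net shift is to the left. M is a reactant, so its amount increases.

increases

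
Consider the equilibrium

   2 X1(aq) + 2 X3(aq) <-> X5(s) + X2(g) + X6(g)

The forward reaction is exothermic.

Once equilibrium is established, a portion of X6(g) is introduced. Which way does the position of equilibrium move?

left

Adding X6 (g), a product, drives the reaction to the left.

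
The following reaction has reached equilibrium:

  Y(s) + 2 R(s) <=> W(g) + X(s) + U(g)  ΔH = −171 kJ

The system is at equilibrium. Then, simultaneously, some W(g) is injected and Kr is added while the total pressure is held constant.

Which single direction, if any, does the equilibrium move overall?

cannot be determined

Adding W (g), a product, drives the reaction to the left.
Adding inert gas at constant total pressure expands the volume and lowers every reacting partial pressure. With Δn_gas = 2 − 0 = +2, Q moves away from K toward the side with fewer gas moles, so the system shifts toward the side with more gas moles — to the right.
The individual effects push in opposite directions; without quantitative information the net direction cannot be determined.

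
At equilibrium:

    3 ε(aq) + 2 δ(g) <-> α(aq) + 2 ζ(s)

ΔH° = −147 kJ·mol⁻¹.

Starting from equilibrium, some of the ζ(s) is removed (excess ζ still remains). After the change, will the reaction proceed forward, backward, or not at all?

ζ is a pure solid; its activity is 1 regardless of amount, so Q is unaffected — no shift from this change.

no shift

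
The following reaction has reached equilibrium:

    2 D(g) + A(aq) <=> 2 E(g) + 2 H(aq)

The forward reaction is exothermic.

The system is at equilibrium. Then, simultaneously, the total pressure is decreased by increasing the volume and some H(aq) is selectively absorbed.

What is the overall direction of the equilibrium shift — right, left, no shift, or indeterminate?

Gas moles: reactants 2, products 2. Δn_gas = 0, so a volume change leaves Q equal to K — no shift from this change.
Removing H (aq), a product, drives the reaction to the right.
Only the nonzero effect(s) matter; the net shift is to the right.

right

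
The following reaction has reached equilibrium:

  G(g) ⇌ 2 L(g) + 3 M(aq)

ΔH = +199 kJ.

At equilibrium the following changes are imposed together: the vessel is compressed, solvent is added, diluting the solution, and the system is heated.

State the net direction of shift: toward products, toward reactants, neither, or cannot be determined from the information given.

Gas moles: reactants 1, products 2 (Δn_gas = +1). Compression shifts the system toward the side with fewer moles of gas — to the left.
Dilution lowers every aqueous concentration by the same factor. Δn_aq = 3 − 0 = +3, so the system shifts toward the side with more dissolved moles — to the right.
The forward reaction is endothermic. Raising T favours the endothermic direction — shift to the right.
The individual effects push in opposite directions; without quantitative information the net direction cannot be determined.

cannot be determined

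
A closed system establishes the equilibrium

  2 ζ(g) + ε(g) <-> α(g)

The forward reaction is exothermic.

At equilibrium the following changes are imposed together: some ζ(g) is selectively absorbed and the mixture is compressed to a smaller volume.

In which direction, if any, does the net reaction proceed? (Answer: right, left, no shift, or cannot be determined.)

Removing ζ (g), a reactant, drives the reaction to the left.
Gas moles: reactants 3, products 1 (Δn_gas = -2). Compression shifts the system toward the side with fewer moles of gas — to the right.
The individual effects push in opposite directions; without quantitative information the net direction cannot be determined.

cannot be determined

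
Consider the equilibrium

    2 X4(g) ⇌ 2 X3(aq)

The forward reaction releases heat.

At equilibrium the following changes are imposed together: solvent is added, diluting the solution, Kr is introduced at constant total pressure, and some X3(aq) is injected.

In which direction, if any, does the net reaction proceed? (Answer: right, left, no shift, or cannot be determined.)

cannot be determined

Dilution lowers every aqueous concentration by the same factor. Δn_aq = 2 − 0 = +2, so the system shifts toward the side with more dissolved moles — to the right.
Adding inert gas at constant total pressure expands the volume and lowers every reacting partial pressure. With Δn_gas = 0 − 2 = -2, Q moves away from K toward the side with fewer gas moles, so the system shifts toward the side with more gas moles — to the left.
Adding X3 (aq), a product, drives the reaction to the left.
The individual effects push in opposite directions; without quantitative information the net direction cannot be determined.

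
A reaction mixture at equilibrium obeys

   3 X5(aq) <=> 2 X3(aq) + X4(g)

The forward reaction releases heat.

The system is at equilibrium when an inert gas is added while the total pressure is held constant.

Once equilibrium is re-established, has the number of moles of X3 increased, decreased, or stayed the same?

Adding inert gas at constant total pressure expands the volume and lowers every reacting partial pressure. With Δn_gas = 1 − 0 = +1, Q moves away from K toward the side with fewer gas moles, so the system shifts toward the side with more gas moles — to the right.
The net shift is to the right. X3 is a product, so its amount increases.

increases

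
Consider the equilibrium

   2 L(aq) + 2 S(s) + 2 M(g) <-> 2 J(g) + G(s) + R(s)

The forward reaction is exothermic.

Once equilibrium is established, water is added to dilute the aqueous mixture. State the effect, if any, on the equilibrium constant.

The equilibrium constant depends only on temperature. This perturbation may move the position of equilibrium, but since T is unchanged, K itself is unchanged.

unchanged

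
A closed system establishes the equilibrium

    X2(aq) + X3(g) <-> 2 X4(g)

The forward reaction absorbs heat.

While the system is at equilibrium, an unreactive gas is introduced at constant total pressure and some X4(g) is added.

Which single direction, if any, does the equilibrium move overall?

cannot be determined

Adding inert gas at constant total pressure expands the volume and lowers every reacting partial pressure. With Δn_gas = 2 − 1 = +1, Q moves away from K toward the side with fewer gas moles, so the system shifts toward the side with more gas moles — to the right.
Adding X4 (g), a product, drives the reaction to the left.
The individual effects push in opposite directions; without quantitative information the net direction cannot be determined.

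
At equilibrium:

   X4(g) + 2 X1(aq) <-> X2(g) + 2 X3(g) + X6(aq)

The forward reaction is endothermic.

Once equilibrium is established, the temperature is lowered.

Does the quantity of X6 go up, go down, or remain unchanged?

The forward reaction is endothermic. Lowering T favours the exothermic direction — shift to the left.
The net shift is to the left. X6 is a product, so its amount decreases.

decreases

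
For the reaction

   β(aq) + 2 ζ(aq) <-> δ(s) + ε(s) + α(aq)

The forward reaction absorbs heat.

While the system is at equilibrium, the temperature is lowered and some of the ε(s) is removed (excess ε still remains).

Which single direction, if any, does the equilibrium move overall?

The forward reaction is endothermic. Lowering T favours the exothermic direction — shift to the left.
ε is a pure solid; its activity is 1 regardless of amount, so Q is unaffected — no shift from this change.
Only the nonzero effect(s) matter; the net shift is to the left.

left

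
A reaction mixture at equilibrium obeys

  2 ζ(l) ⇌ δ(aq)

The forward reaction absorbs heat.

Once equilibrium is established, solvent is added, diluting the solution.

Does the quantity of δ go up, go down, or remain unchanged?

Dilution lowers every aqueous concentration by the same factor. Δn_aq = 1 − 0 = +1, so the system shifts toward the side with more dissolved moles — to the right.
The net shift is to the right. δ is a product, so its amount increases.

increases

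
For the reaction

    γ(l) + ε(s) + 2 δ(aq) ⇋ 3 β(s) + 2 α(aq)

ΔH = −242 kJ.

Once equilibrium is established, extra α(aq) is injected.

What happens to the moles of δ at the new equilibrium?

increases

Adding α (aq), a product, drives the reaction to the left.
The net shift is to the left. δ is a reactant, so its amount increases.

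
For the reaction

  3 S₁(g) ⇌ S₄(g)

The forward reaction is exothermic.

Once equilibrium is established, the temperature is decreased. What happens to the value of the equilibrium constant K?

K depends on temperature via the van 't Hoff relation. The forward reaction is exothermic, so lowering T increases K.

increases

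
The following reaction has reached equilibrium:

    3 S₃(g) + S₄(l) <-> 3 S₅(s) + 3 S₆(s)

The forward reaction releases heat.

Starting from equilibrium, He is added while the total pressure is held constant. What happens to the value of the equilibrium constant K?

The equilibrium constant depends only on temperature. This perturbation may move the position of equilibrium, but since T is unchanged, K itself is unchanged.

unchanged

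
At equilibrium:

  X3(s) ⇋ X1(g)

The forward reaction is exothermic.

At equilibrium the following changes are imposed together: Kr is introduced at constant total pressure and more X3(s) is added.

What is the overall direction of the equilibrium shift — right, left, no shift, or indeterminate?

right

Adding inert gas at constant total pressure expands the volume and lowers every reacting partial pressure. With Δn_gas = 1 − 0 = +1, Q moves away from K toward the side with fewer gas moles, so the system shifts toward the side with more gas moles — to the right.
X3 is a pure solid; its activity is 1 regardless of amount, so Q is unaffected — no shift from this change.
Only the nonzero effect(s) matter; the net shift is to the right.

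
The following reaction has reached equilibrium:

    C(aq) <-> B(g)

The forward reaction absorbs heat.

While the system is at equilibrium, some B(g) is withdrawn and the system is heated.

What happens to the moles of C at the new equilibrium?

Removing B (g), a product, drives the reaction to the right.
The forward reaction is endothermic. Raising T favours the endothermic direction — shift to the right.
The net shift is to the right. C is a reactant, so its amount decreases.

decreases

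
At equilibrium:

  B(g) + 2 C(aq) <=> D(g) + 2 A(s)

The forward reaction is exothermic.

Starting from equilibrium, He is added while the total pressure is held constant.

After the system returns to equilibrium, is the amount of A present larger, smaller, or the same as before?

unchanged

Adding inert gas at constant total pressure expands the volume, scaling every reacting partial pressure by the same factor. Δn_gas = 1 − 1 = 0, so Q is unchanged — no shift.
No net shift occurs, so the amount of A is unchanged.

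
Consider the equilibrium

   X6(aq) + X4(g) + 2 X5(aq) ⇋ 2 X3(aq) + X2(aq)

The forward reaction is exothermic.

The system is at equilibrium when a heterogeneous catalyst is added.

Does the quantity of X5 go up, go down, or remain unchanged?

unchanged

A catalyst speeds both forward and reverse rates equally; it changes neither Q nor K — no shift from this change.
No net shift occurs, so the amount of X5 is unchanged.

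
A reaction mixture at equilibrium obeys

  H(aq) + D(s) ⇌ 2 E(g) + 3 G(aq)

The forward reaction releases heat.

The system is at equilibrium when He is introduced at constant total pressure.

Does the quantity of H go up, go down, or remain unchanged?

decreases

Adding inert gas at constant total pressure expands the volume and lowers every reacting partial pressure. With Δn_gas = 2 − 0 = +2, Q moves away from K toward the side with fewer gas moles, so the system shifts toward the side with more gas moles — to the right.
The net shift is to the right. H is a reactant, so its amount decreases.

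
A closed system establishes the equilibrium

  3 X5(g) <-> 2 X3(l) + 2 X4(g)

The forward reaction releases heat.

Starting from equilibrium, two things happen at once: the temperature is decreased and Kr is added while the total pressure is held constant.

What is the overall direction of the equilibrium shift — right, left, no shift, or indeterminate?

cannot be determined

The forward reaction is exothermic. Lowering T favours the exothermic direction — shift to the right.
Adding inert gas at constant total pressure expands the volume and lowers every reacting partial pressure. With Δn_gas = 2 − 3 = -1, Q moves away from K toward the side with fewer gas moles, so the system shifts toward the side with more gas moles — to the left.
The individual effects push in opposite directions; without quantitative information the net direction cannot be determined.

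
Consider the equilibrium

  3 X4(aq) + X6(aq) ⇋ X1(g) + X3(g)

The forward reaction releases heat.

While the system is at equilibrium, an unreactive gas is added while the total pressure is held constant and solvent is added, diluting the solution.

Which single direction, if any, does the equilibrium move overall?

Adding inert gas at constant total pressure expands the volume and lowers every reacting partial pressure. With Δn_gas = 2 − 0 = +2, Q moves away from K toward the side with fewer gas moles, so the system shifts toward the side with more gas moles — to the right.
Dilution lowers every aqueous concentration by the same factor. Δn_aq = 0 − 4 = -4, so the system shifts toward the side with more dissolved moles — to the left.
The individual effects push in opposite directions; without quantitative information the net direction cannot be determined.

cannot be determined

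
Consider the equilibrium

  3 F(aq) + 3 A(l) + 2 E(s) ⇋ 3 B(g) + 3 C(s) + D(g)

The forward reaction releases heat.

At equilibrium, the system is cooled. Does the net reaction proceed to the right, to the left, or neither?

The forward reaction is exothermic. Lowering T favours the exothermic direction — shift to the right.

right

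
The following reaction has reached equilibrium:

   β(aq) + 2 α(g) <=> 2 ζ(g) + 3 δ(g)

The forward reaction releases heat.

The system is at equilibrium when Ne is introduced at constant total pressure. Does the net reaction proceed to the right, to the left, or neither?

Adding inert gas at constant total pressure expands the volume and lowers every reacting partial pressure. With Δn_gas = 5 − 2 = +3, Q moves away from K toward the side with fewer gas moles, so the system shifts toward the side with more gas moles — to the right.

right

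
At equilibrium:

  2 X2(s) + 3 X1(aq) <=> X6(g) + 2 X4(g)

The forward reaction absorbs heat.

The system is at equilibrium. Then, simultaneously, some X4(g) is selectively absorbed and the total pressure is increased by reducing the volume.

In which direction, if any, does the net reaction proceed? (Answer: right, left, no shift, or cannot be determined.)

Removing X4 (g), a product, drives the reaction to the right.
Gas moles: reactants 0, products 3 (Δn_gas = +3). Compression shifts the system toward the side with fewer moles of gas — to the left.
The individual effects push in opposite directions; without quantitative information the net direction cannot be determined.

cannot be determined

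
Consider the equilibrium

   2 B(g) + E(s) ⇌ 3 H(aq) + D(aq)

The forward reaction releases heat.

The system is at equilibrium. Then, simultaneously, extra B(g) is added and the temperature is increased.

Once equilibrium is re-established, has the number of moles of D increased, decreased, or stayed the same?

Adding B (g), a reactant, drives the reaction to the right.
The forward reaction is exothermic. Raising T favours the endothermic direction — shift to the left.
The two effects oppose each other, so the net shift — and hence the change in D — cannot be determined from the given information.

cannot be determined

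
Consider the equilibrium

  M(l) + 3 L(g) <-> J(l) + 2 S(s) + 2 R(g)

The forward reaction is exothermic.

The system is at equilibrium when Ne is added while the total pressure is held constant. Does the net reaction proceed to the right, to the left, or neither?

left

Adding inert gas at constant total pressure expands the volume and lowers every reacting partial pressure. With Δn_gas = 2 − 3 = -1, Q moves away from K toward the side with fewer gas moles, so the system shifts toward the side with more gas moles — to the left.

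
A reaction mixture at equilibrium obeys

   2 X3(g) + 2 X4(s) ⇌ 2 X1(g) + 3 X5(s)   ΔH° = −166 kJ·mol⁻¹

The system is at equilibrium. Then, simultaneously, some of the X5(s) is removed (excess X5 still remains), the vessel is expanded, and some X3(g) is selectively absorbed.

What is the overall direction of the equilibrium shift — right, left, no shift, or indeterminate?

left

X5 is a pure solid; its activity is 1 regardless of amount, so Q is unaffected — no shift from this change.
Gas moles: reactants 2, products 2. Δn_gas = 0, so a volume change leaves Q equal to K — no shift from this change.
Removing X3 (g), a reactant, drives the reaction to the left.
Only the nonzero effect(s) matter; the net shift is to the left.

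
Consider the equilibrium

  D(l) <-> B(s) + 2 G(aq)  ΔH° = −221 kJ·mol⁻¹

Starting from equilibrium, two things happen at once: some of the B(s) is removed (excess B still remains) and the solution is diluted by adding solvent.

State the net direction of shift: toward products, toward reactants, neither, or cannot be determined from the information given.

right

B is a pure solid; its activity is 1 regardless of amount, so Q is unaffected — no shift from this change.
Dilution lowers every aqueous concentration by the same factor. Δn_aq = 2 − 0 = +2, so the system shifts toward the side with more dissolved moles — to the right.
Only the nonzero effect(s) matter; the net shift is to the right.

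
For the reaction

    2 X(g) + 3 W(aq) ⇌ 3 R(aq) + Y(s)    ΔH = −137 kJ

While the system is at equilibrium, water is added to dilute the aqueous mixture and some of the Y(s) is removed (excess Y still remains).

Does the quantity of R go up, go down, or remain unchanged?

Dilution scales every aqueous concentration by the same factor. Δn_aq = 3 − 3 = 0, so Q is unchanged — no shift.
Y is a pure solid; its activity is 1 regardless of amount, so Q is unaffected — no shift from this change.
No net shift occurs, so the amount of R is unchanged.

unchanged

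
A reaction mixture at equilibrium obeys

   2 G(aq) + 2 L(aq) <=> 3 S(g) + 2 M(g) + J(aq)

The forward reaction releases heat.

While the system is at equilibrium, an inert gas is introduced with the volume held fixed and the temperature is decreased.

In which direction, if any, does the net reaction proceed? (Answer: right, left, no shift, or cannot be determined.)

At constant volume, adding an inert gas leaves every reacting species' partial pressure unchanged, so Q is unchanged — no shift from this change.
The forward reaction is exothermic. Lowering T favours the exothermic direction — shift to the right.
Only the nonzero effect(s) matter; the net shift is to the right.

right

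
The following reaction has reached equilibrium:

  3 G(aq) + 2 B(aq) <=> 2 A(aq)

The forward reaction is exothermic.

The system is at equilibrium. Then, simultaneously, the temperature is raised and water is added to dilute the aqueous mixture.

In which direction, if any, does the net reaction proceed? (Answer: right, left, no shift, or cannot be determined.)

The forward reaction is exothermic. Raising T favours the endothermic direction — shift to the left.
Dilution lowers every aqueous concentration by the same factor. Δn_aq = 2 − 5 = -3, so the system shifts toward the side with more dissolved moles — to the left.
All effects act in the same direction — net shift to the left.

left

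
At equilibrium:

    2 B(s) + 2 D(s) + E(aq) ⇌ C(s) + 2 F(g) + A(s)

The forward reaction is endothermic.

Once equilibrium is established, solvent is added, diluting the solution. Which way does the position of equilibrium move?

Dilution lowers every aqueous concentration by the same factor. Δn_aq = 0 − 1 = -1, so the system shifts toward the side with more dissolved moles — to the left.

left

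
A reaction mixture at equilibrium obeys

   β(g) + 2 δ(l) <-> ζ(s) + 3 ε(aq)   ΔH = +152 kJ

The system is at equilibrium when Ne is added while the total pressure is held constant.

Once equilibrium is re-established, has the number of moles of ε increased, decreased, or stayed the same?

decreases

Adding inert gas at constant total pressure expands the volume and lowers every reacting partial pressure. With Δn_gas = 0 − 1 = -1, Q moves away from K toward the side with fewer gas moles, so the system shifts toward the side with more gas moles — to the left.
The net shift is to the left. ε is a product, so its amount decreases.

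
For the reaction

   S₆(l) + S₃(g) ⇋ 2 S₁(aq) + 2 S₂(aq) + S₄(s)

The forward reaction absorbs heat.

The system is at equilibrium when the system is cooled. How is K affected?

K depends on temperature via the van 't Hoff relation. The forward reaction is endothermic, so lowering T decreases K.

decreases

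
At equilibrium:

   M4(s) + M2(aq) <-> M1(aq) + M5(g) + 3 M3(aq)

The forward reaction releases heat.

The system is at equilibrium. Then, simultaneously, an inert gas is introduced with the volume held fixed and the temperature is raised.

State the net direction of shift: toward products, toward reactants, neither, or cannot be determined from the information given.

left

At constant volume, adding an inert gas leaves every reacting species' partial pressure unchanged, so Q is unchanged — no shift from this change.
The forward reaction is exothermic. Raising T favours the endothermic direction — shift to the left.
Only the nonzero effect(s) matter; the net shift is to the left.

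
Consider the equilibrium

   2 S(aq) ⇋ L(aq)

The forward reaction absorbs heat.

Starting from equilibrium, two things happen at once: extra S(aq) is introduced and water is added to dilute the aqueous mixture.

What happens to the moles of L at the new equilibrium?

Adding S (aq), a reactant, drives the reaction to the right.
Dilution lowers every aqueous concentration by the same factor. Δn_aq = 1 − 2 = -1, so the system shifts toward the side with more dissolved moles — to the left.
The two effects oppose each other, so the net shift — and hence the change in L — cannot be determined from the given information.

cannot be determined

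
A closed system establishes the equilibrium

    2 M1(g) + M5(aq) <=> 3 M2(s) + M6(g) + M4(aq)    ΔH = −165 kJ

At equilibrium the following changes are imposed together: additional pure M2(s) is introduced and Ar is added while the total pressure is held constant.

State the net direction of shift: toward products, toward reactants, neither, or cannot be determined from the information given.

M2 is a pure solid; its activity is 1 regardless of amount, so Q is unaffected — no shift from this change.
Adding inert gas at constant total pressure expands the volume and lowers every reacting partial pressure. With Δn_gas = 1 − 2 = -1, Q moves away from K toward the side with fewer gas moles, so the system shifts toward the side with more gas moles — to the left.
Only the nonzero effect(s) matter; the net shift is to the left.

left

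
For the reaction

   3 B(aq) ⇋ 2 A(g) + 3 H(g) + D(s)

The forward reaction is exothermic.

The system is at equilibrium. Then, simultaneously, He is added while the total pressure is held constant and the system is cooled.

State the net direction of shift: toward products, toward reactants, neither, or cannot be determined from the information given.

Adding inert gas at constant total pressure expands the volume and lowers every reacting partial pressure. With Δn_gas = 5 − 0 = +5, Q moves away from K toward the side with fewer gas moles, so the system shifts toward the side with more gas moles — to the right.
The forward reaction is exothermic. Lowering T favours the exothermic direction — shift to the right.
All effects act in the same direction — net shift to the right.

right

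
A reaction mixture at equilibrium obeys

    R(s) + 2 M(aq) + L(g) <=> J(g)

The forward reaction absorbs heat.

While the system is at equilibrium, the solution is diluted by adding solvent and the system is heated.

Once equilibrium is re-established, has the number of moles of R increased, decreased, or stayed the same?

cannot be determined

Dilution lowers every aqueous concentration by the same factor. Δn_aq = 0 − 2 = -2, so the system shifts toward the side with more dissolved moles — to the left.
The forward reaction is endothermic. Raising T favours the endothermic direction — shift to the right.
The two effects oppose each other, so the net shift — and hence the change in R — cannot be determined from the given information.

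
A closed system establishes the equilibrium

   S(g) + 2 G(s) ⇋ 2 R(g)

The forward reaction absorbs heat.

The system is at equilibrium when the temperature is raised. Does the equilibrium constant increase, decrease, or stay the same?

K depends on temperature via the van 't Hoff relation. The forward reaction is endothermic, so raising T increases K.

increases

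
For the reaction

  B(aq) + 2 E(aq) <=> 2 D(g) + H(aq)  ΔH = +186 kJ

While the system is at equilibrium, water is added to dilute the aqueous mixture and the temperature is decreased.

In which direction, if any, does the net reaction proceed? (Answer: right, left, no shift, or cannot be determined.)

left

Dilution lowers every aqueous concentration by the same factor. Δn_aq = 1 − 3 = -2, so the system shifts toward the side with more dissolved moles — to the left.
The forward reaction is endothermic. Lowering T favours the exothermic direction — shift to the left.
All effects act in the same direction — net shift to the left.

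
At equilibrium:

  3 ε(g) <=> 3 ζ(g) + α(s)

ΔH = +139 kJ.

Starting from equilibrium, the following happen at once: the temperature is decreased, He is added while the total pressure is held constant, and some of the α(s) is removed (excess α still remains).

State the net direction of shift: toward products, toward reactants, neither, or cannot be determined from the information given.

left

The forward reaction is endothermic. Lowering T favours the exothermic direction — shift to the left.
Adding inert gas at constant total pressure expands the volume, scaling every reacting partial pressure by the same factor. Δn_gas = 3 − 3 = 0, so Q is unchanged — no shift.
α is a pure solid; its activity is 1 regardless of amount, so Q is unaffected — no shift from this change.
Only the nonzero effect(s) matter; the net shift is to the left.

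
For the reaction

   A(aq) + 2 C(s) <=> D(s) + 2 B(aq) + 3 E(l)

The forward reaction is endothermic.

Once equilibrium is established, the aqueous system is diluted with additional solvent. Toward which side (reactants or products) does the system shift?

right

Dilution lowers every aqueous concentration by the same factor. Δn_aq = 2 − 1 = +1, so the system shifts toward the side with more dissolved moles — to the right.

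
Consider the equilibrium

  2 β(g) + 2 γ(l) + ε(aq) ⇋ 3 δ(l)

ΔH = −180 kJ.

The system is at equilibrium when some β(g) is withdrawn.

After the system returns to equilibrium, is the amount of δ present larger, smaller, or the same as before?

decreases

Removing β (g), a reactant, drives the reaction to the left.
The net shift is to the left. δ is a product, so its amount decreases.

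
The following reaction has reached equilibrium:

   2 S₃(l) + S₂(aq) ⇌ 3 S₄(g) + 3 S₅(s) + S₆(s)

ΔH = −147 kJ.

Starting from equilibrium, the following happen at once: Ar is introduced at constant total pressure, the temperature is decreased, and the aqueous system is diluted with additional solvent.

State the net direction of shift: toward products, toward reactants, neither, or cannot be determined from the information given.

cannot be determined

Adding inert gas at constant total pressure expands the volume and lowers every reacting partial pressure. With Δn_gas = 3 − 0 = +3, Q moves away from K toward the side with fewer gas moles, so the system shifts toward the side with more gas moles — to the right.
The forward reaction is exothermic. Lowering T favours the exothermic direction — shift to the right.
Dilution lowers every aqueous concentration by the same factor. Δn_aq = 0 − 1 = -1, so the system shifts toward the side with more dissolved moles — to the left.
The individual effects push in opposite directions; without quantitative information the net direction cannot be determined.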